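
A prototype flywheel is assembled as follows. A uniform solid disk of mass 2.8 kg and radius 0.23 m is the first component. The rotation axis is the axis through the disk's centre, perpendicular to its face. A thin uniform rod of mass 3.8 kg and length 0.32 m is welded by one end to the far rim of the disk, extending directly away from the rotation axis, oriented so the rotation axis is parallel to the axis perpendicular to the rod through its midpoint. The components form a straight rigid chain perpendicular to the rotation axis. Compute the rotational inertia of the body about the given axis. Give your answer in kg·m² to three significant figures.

Solid disk: I_cm = (1/2)MR² = (1/2)(2.8)(0.23)² = 0.07406 kg·m²; axis through the centre, so I = 0.07406 kg·m².
Thin rod: I_cm = (1/12)ML² = (1/12)(3.8)(0.32)² = 0.032427 kg·m²; centre at d = 0.23 + 0.16 = 0.39 m, so I = I_cm + Md² gives I = 0.032427 + (3.8)(0.39)² = 0.61041 kg·m².
Total I = 0.07406 + 0.61041 = 0.68447 kg·m².

0.684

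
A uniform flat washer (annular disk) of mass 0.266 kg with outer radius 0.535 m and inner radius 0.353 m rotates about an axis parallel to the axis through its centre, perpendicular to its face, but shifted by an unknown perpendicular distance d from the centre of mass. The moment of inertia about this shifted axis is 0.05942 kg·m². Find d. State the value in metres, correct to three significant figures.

About the centre-of-mass axis, I_cm = (1/2)M(R²+r²) = (1/2)(0.266)[(0.535)² + (0.353)²] = 0.054641 kg·m².
Parallel axis theorem: I = I_cm + Md², so Md² = 0.05942 − 0.054641 = 0.0047791 kg·m².
d = √(0.0047791 / 0.266) = 0.13404 m.

0.134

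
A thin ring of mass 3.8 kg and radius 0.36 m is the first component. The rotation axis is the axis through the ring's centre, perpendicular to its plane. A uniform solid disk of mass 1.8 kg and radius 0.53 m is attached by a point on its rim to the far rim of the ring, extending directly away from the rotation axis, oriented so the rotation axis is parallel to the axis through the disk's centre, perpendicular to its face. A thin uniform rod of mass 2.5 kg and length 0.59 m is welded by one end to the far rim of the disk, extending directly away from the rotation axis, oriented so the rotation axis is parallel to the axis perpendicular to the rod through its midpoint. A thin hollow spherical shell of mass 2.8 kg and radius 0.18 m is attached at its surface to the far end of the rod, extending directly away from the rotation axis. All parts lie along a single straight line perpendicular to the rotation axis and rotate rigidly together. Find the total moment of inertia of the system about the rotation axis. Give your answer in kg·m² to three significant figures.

Thin ring: I_cm = MR² = (3.8)(0.36)² = 0.49248 kg·m²; axis through the centre, so I = 0.49248 kg·m².
Solid disk: I_cm = (1/2)MR² = (1/2)(1.8)(0.53)² = 0.25281 kg·m²; centre at d = 0.36 + 0.53 = 0.89 m, so the parallel axis theorem gives I = 0.25281 + (1.8)(0.89)² = 1.6786 kg·m².
Thin rod: I_cm = (1/12)ML² = (1/12)(2.5)(0.59)² = 0.072521 kg·m²; centre at d = 0.36 + 0.53 + 0.53 + 0.295 = 1.715 m, so the parallel axis theorem gives I = 0.072521 + (2.5)(1.715)² = 7.4256 kg·m².
Spherical shell: I_cm = (2/3)MR² = (2/3)(2.8)(0.18)² = 0.06048 kg·m²; centre at d = 0.36 + 0.53 + 0.53 + 0.295 + 0.295 + 0.18 = 2.19 m, so the parallel axis theorem gives I = 0.06048 + (2.8)(2.19)² = 13.49 kg·m².
Total I = 0.49248 + 1.6786 + 7.4256 + 13.49 = 23.086 kg·m².

23.1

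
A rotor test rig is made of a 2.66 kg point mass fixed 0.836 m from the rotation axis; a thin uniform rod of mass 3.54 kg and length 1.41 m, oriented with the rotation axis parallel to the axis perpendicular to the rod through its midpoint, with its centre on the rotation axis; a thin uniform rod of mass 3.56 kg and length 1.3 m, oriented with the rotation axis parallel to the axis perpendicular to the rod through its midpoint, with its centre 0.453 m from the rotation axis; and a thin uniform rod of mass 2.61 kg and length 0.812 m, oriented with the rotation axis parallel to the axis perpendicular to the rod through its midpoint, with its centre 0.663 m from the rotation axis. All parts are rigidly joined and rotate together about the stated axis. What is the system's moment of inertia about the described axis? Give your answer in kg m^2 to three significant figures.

Point mass: I_cm = 0; centre at d = 0.836 m, so the parallel axis theorem gives I = 0 + (2.66)(0.836)² = 1.8591 kg m^2.
Thin rod: I_cm = (1/12)ML² = (1/12)(3.54)(1.41)² = 0.58649 kg m^2; axis through the centre, so I = 0.58649 kg m^2.
Thin rod: I_cm = (1/12)ML² = (1/12)(3.56)(1.3)² = 0.50137 kg m^2; centre at d = 0.453 m, so the parallel axis theorem gives I = 0.50137 + (3.56)(0.453)² = 1.2319 kg m^2.
Thin rod: I_cm = (1/12)ML² = (1/12)(2.61)(0.812)² = 0.14341 kg m^2; centre at d = 0.663 m, so the parallel axis theorem gives I = 0.14341 + (2.61)(0.663)² = 1.2907 kg m^2.
Total I = 1.8591 + 0.58649 + 1.2319 + 1.2907 = 4.9681 kg m^2.

4.97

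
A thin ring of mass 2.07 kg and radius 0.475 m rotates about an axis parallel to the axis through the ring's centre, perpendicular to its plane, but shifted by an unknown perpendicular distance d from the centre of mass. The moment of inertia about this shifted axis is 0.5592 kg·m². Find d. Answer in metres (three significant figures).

0.211

About the centre-of-mass axis, I_cm = MR² = (2.07)(0.475)² = 0.46704 kg·m².
Parallel axis theorem: I = I_cm + Md², so Md² = 0.5592 − 0.46704 = 0.092156 kg·m².
d = √(0.092156 / 2.07) = 0.211 m.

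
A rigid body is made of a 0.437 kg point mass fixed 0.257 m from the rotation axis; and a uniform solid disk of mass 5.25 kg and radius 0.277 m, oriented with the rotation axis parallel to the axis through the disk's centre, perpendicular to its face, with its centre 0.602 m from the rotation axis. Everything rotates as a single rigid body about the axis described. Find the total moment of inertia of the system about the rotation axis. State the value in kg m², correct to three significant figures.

Point mass: I_cm = 0; centre at d = 0.257 m, so I = I_cm + Md² gives I = 0 + (0.437)(0.257)² = 0.028863 kg m².
Solid disk: I_cm = (1/2)MR² = (1/2)(5.25)(0.277)² = 0.20141 kg m²; centre at d = 0.602 m, so I = I_cm + Md² gives I = 0.20141 + (5.25)(0.602)² = 2.104 kg m².
Total I = 0.028863 + 2.104 = 2.1329 kg m².

2.13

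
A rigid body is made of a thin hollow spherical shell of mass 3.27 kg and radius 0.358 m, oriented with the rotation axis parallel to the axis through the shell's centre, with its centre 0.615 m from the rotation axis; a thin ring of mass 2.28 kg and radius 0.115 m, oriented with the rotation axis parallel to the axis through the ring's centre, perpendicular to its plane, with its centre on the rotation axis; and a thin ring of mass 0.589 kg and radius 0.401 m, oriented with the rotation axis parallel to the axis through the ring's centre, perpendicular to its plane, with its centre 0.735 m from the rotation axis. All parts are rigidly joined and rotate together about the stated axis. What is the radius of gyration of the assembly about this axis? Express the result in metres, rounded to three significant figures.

Spherical shell: I_cm = (2/3)MR² = (2/3)(3.27)(0.358)² = 0.2794 kg m^2; centre at d = 0.615 m, so the parallel axis theorem gives I = 0.2794 + (3.27)(0.615)² = 1.5162 kg m^2.
Thin ring: I_cm = MR² = (2.28)(0.115)² = 0.030153 kg m^2; axis through the centre, so I = 0.030153 kg m^2.
Thin ring: I_cm = MR² = (0.589)(0.401)² = 0.094712 kg m^2; centre at d = 0.735 m, so the parallel axis theorem gives I = 0.094712 + (0.589)(0.735)² = 0.4129 kg m^2.
Total I = 1.9593 kg m^2; total mass M = 6.139 kg.
k = √(I/M) = √(1.9593/6.139) = 0.56493 m.

0.565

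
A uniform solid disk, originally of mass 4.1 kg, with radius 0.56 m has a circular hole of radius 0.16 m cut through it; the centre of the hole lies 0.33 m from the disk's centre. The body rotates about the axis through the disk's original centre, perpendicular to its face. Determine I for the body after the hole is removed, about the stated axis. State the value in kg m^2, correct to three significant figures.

0.602

Unpierced body about its centre: I₀ = (1/2)MR² = (1/2)(4.1)(0.56)² = 0.64288 kg m^2.
The removed disk has mass m = M·(r/R)² = (4.1)(0.16/0.56)² = 0.33469 kg (same uniform areal density).
Its moment of inertia about the rotation axis (parallel-axis theorem): I_hole = (1/2)mr² + md² = (1/2)(0.33469)(0.16)² + (0.33469)(0.33)² = 0.040732 kg m^2.
Treating the hole as negative mass, I = I₀ − I_hole = 0.64288 − 0.040732 = 0.60215 kg m^2.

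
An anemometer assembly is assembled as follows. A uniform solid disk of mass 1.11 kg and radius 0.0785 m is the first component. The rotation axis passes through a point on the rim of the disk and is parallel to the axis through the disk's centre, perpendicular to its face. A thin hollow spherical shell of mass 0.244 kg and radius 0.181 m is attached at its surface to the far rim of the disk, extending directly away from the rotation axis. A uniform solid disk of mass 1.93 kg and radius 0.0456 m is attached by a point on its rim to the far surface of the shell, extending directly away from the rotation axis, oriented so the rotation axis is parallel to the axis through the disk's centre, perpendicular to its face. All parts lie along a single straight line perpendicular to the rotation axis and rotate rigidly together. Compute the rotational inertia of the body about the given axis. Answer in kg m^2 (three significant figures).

0.661

Solid disk: I_cm = (1/2)MR² = (1/2)(1.11)(0.0785)² = 0.00342 kg m^2; centre at d = 0.0785 m, so the parallel axis theorem gives I = 0.00342 + (1.11)(0.0785)² = 0.01026 kg m^2.
Spherical shell: I_cm = (2/3)MR² = (2/3)(0.244)(0.181)² = 0.0053291 kg m^2; centre at d = 0.0785 + 0.0785 + 0.181 = 0.338 m, so the parallel axis theorem gives I = 0.0053291 + (0.244)(0.338)² = 0.033205 kg m^2.
Solid disk: I_cm = (1/2)MR² = (1/2)(1.93)(0.0456)² = 0.0020066 kg m^2; centre at d = 0.0785 + 0.0785 + 0.181 + 0.181 + 0.0456 = 0.5646 m, so the parallel axis theorem gives I = 0.0020066 + (1.93)(0.5646)² = 0.61724 kg m^2.
Total I = 0.01026 + 0.033205 + 0.61724 = 0.6607 kg m^2.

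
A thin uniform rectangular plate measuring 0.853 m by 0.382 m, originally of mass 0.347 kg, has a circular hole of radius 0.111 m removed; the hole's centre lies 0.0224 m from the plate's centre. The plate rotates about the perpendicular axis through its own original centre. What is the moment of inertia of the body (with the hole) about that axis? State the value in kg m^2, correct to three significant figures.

Unpierced body about its centre: I₀ = (1/12)M(a²+b²) = (1/12)(0.347)[(0.853)² + (0.382)²] = 0.02526 kg m^2.
The removed disk has mass m = M·πr²/(ab) = (0.347)·π(0.111)²/(0.853·0.382) = 0.04122 kg (same uniform areal density).
Its moment of inertia about the rotation axis (parallel-axis theorem): I_hole = (1/2)mr² + md² = (1/2)(0.04122)(0.111)² + (0.04122)(0.0224)² = 0.00027462 kg m^2.
Treating the hole as negative mass, I = I₀ − I_hole = 0.02526 − 0.00027462 = 0.024985 kg m^2.

0.0250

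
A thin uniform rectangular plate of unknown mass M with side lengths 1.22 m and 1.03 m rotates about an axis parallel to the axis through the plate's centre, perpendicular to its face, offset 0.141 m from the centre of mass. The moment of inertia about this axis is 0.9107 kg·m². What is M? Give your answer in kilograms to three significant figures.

I = I_cm + Md² = (1/12)M(a²+b²) + Md² = M·[0.0833333·[(1.22)² + (1.03)²] + (0.141)²] = M·0.23232.
So M = 0.9107 / 0.23232 = 3.92 kg.

3.92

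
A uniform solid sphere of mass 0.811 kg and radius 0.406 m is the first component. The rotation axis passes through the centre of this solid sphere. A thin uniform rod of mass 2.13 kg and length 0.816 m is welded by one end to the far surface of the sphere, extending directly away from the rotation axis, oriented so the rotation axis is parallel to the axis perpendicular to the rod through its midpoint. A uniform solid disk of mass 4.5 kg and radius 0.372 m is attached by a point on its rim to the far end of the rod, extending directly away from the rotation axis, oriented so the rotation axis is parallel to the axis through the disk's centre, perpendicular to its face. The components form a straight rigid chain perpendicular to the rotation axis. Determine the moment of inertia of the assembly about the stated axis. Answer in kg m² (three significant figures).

13.3

Solid sphere: I_cm = (2/5)MR² = (2/5)(0.811)(0.406)² = 0.053473 kg m²; axis through the centre, so I = 0.053473 kg m².
Thin rod: I_cm = (1/12)ML² = (1/12)(2.13)(0.816)² = 0.11819 kg m²; centre at d = 0.406 + 0.408 = 0.814 m, so I = I_cm + Md² gives I = 0.11819 + (2.13)(0.814)² = 1.5295 kg m².
Solid disk: I_cm = (1/2)MR² = (1/2)(4.5)(0.372)² = 0.31136 kg m²; centre at d = 0.406 + 0.408 + 0.408 + 0.372 = 1.594 m, so I = I_cm + Md² gives I = 0.31136 + (4.5)(1.594)² = 11.745 kg m².
Total I = 0.053473 + 1.5295 + 11.745 = 13.328 kg m².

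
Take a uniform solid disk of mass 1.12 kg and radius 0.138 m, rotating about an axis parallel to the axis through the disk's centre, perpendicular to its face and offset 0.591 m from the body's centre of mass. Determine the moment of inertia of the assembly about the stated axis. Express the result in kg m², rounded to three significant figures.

I_cm = (1/2)MR² = (1/2)(1.12)(0.138)² = 0.010665 kg m²; centre at d = 0.591 m, so I = I_cm + Md² gives I = 0.010665 + (1.12)(0.591)² = 0.40186 kg m².

0.402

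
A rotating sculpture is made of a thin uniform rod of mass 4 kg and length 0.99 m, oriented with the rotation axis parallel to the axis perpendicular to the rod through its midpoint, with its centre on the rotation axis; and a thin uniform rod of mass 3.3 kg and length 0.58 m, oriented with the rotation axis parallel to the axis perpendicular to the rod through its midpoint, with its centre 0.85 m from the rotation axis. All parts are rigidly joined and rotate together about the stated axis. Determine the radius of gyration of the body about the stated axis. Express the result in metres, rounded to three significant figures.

Thin rod: I_cm = (1/12)ML² = (1/12)(4)(0.99)² = 0.3267 kg·m²; axis through the centre, so I = 0.3267 kg·m².
Thin rod: I_cm = (1/12)ML² = (1/12)(3.3)(0.58)² = 0.09251 kg·m²; centre at d = 0.85 m, so the parallel axis theorem gives I = 0.09251 + (3.3)(0.85)² = 2.4768 kg·m².
Total I = 2.8035 kg·m²; total mass M = 7.3 kg.
k = √(I/M) = √(2.8035/7.3) = 0.61971 m.

0.620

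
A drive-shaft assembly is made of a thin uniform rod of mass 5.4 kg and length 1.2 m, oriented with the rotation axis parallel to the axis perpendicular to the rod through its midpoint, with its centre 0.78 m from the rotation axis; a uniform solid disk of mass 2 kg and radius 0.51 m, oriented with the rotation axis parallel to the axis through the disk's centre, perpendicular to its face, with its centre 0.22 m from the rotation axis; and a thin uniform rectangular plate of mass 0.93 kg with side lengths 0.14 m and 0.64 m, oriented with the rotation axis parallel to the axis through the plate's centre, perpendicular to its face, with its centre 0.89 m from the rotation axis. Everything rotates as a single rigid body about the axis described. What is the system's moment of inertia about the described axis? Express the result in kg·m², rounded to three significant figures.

5.06

Thin rod: I_cm = (1/12)ML² = (1/12)(5.4)(1.2)² = 0.648 kg·m²; centre at d = 0.78 m, so I = I_cm + Md² gives I = 0.648 + (5.4)(0.78)² = 3.9334 kg·m².
Solid disk: I_cm = (1/2)MR² = (1/2)(2)(0.51)² = 0.2601 kg·m²; centre at d = 0.22 m, so I = I_cm + Md² gives I = 0.2601 + (2)(0.22)² = 0.3569 kg·m².
Rectangular plate: I_cm = (1/12)M(a²+b²) = (1/12)(0.93)[(0.14)² + (0.64)²] = 0.033263 kg·m²; centre at d = 0.89 m, so I = I_cm + Md² gives I = 0.033263 + (0.93)(0.89)² = 0.76992 kg·m².
Total I = 3.9334 + 0.3569 + 0.76992 = 5.0602 kg·m².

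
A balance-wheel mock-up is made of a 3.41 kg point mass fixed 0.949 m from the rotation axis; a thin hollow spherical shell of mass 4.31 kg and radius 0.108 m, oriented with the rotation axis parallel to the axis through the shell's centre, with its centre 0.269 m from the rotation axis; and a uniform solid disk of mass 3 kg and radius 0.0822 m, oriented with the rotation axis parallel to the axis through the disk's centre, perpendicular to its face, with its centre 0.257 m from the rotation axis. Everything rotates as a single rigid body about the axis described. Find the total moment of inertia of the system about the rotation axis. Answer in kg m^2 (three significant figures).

3.62

Point mass: I_cm = 0; centre at d = 0.949 m, so the parallel axis theorem gives I = 0 + (3.41)(0.949)² = 3.071 kg m^2.
Spherical shell: I_cm = (2/3)MR² = (2/3)(4.31)(0.108)² = 0.033515 kg m^2; centre at d = 0.269 m, so the parallel axis theorem gives I = 0.033515 + (4.31)(0.269)² = 0.34539 kg m^2.
Solid disk: I_cm = (1/2)MR² = (1/2)(3)(0.0822)² = 0.010135 kg m^2; centre at d = 0.257 m, so the parallel axis theorem gives I = 0.010135 + (3)(0.257)² = 0.20828 kg m^2.
Total I = 3.071 + 0.34539 + 0.20828 = 3.6247 kg m^2.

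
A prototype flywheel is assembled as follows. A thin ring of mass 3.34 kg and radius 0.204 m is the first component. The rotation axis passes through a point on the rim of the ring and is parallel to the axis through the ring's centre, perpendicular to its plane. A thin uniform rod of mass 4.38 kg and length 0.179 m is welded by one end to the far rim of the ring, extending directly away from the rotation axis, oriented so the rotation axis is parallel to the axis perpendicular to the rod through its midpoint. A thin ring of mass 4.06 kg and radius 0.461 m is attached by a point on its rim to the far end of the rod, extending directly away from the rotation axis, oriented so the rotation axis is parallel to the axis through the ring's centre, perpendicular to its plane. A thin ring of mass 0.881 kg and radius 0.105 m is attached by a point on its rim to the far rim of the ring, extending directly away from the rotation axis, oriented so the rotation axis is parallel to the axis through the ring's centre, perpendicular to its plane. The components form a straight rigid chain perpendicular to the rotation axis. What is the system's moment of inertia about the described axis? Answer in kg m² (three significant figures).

9.00

Thin ring: I_cm = MR² = (3.34)(0.204)² = 0.139 kg m²; centre at d = 0.204 m, so the parallel axis theorem gives I = 0.139 + (3.34)(0.204)² = 0.27799 kg m².
Thin rod: I_cm = (1/12)ML² = (1/12)(4.38)(0.179)² = 0.011695 kg m²; centre at d = 0.204 + 0.204 + 0.0895 = 0.4975 m, so the parallel axis theorem gives I = 0.011695 + (4.38)(0.4975)² = 1.0958 kg m².
Thin ring: I_cm = MR² = (4.06)(0.461)² = 0.86284 kg m²; centre at d = 0.204 + 0.204 + 0.0895 + 0.0895 + 0.461 = 1.048 m, so the parallel axis theorem gives I = 0.86284 + (4.06)(1.048)² = 5.3219 kg m².
Thin ring: I_cm = MR² = (0.881)(0.105)² = 0.009713 kg m²; centre at d = 0.204 + 0.204 + 0.0895 + 0.0895 + 0.461 + 0.461 + 0.105 = 1.614 m, so the parallel axis theorem gives I = 0.009713 + (0.881)(1.614)² = 2.3047 kg m².
Total I = 0.27799 + 1.0958 + 5.3219 + 2.3047 = 9.0004 kg m².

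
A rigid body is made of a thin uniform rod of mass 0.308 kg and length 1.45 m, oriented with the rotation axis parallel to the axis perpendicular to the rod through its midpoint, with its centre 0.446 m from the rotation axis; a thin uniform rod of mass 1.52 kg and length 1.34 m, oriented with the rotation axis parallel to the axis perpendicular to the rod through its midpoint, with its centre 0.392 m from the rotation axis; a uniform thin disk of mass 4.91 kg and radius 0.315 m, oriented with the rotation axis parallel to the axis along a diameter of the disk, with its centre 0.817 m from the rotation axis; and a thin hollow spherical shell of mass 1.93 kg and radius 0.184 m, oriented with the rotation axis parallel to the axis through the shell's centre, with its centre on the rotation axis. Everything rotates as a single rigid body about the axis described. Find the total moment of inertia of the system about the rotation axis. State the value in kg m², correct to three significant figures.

Thin rod: I_cm = (1/12)ML² = (1/12)(0.308)(1.45)² = 0.053964 kg m²; centre at d = 0.446 m, so I = I_cm + Md² gives I = 0.053964 + (0.308)(0.446)² = 0.11523 kg m².
Thin rod: I_cm = (1/12)ML² = (1/12)(1.52)(1.34)² = 0.22744 kg m²; centre at d = 0.392 m, so I = I_cm + Md² gives I = 0.22744 + (1.52)(0.392)² = 0.46101 kg m².
Thin disk: I_cm = (1/4)MR² = (1/4)(4.91)(0.315)² = 0.1218 kg m²; centre at d = 0.817 m, so I = I_cm + Md² gives I = 0.1218 + (4.91)(0.817)² = 3.3992 kg m².
Spherical shell: I_cm = (2/3)MR² = (2/3)(1.93)(0.184)² = 0.043561 kg m²; axis through the centre, so I = 0.043561 kg m².
Total I = 0.11523 + 0.46101 + 3.3992 + 0.043561 = 4.019 kg m².

4.02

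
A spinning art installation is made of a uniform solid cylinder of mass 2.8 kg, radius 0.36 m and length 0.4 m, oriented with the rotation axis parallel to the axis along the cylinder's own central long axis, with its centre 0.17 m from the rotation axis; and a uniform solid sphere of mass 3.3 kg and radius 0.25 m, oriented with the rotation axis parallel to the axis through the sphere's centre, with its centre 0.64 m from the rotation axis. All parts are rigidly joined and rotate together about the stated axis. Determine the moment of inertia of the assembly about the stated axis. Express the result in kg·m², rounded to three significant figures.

1.70

Solid cylinder: I_cm = (1/2)MR² = (1/2)(2.8)(0.36)² = 0.18144 kg·m²; centre at d = 0.17 m, so the parallel axis theorem gives I = 0.18144 + (2.8)(0.17)² = 0.26236 kg·m².
Solid sphere: I_cm = (2/5)MR² = (2/5)(3.3)(0.25)² = 0.0825 kg·m²; centre at d = 0.64 m, so the parallel axis theorem gives I = 0.0825 + (3.3)(0.64)² = 1.4342 kg·m².
Total I = 0.26236 + 1.4342 = 1.6965 kg·m².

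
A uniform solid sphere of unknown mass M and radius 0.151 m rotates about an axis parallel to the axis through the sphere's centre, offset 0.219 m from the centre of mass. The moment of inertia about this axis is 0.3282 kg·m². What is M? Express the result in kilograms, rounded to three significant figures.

5.75

I = I_cm + Md² = (2/5)MR² + Md² = M·[0.4·(0.151)² + (0.219)²] = M·0.057081.
So M = 0.3282 / 0.057081 = 5.7497 kg.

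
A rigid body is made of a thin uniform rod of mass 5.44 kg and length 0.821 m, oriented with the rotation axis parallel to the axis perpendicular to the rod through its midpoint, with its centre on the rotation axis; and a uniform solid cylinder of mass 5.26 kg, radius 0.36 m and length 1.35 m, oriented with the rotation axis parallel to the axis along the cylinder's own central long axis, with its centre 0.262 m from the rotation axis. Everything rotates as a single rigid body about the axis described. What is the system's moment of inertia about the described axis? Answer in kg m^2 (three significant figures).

Thin rod: I_cm = (1/12)ML² = (1/12)(5.44)(0.821)² = 0.30557 kg m^2; axis through the centre, so I = 0.30557 kg m^2.
Solid cylinder: I_cm = (1/2)MR² = (1/2)(5.26)(0.36)² = 0.34085 kg m^2; centre at d = 0.262 m, so I = I_cm + Md² gives I = 0.34085 + (5.26)(0.262)² = 0.70192 kg m^2.
Total I = 0.30557 + 0.70192 = 1.0075 kg m^2.

1.01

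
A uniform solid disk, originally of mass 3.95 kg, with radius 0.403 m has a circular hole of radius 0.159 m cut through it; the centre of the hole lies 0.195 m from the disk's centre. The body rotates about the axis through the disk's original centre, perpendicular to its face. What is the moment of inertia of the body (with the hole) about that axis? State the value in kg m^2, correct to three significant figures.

Unpierced body about its centre: I₀ = (1/2)MR² = (1/2)(3.95)(0.403)² = 0.32076 kg m^2.
The removed disk has mass m = M·(r/R)² = (3.95)(0.159/0.403)² = 0.61487 kg (same uniform areal density).
Its moment of inertia about the rotation axis (parallel-axis theorem): I_hole = (1/2)mr² + md² = (1/2)(0.61487)(0.159)² + (0.61487)(0.195)² = 0.031153 kg m^2.
Treating the hole as negative mass, I = I₀ − I_hole = 0.32076 − 0.031153 = 0.28961 kg m^2.

0.290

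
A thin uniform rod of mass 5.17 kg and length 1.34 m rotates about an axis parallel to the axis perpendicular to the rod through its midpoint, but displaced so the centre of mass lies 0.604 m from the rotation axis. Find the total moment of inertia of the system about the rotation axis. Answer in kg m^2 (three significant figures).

2.66

I_cm = (1/12)ML² = (1/12)(5.17)(1.34)² = 0.7736 kg m^2; centre at d = 0.604 m, so I = I_cm + Md² gives I = 0.7736 + (5.17)(0.604)² = 2.6597 kg m^2.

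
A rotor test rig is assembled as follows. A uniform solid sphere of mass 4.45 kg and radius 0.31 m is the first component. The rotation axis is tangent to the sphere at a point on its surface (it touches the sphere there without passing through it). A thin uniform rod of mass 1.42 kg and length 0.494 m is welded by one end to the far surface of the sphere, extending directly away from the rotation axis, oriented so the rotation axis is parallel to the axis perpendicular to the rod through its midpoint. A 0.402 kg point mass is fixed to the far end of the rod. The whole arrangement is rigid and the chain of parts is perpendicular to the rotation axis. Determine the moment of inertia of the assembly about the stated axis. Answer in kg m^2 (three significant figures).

Solid sphere: I_cm = (2/5)MR² = (2/5)(4.45)(0.31)² = 0.17106 kg m^2; centre at d = 0.31 m, so I = I_cm + Md² gives I = 0.17106 + (4.45)(0.31)² = 0.5987 kg m^2.
Thin rod: I_cm = (1/12)ML² = (1/12)(1.42)(0.494)² = 0.028878 kg m^2; centre at d = 0.31 + 0.31 + 0.247 = 0.867 m, so I = I_cm + Md² gives I = 0.028878 + (1.42)(0.867)² = 1.0963 kg m^2.
Point mass: I_cm = 0; centre at d = 0.31 + 0.31 + 0.247 + 0.247 = 1.114 m, so I = I_cm + Md² gives I = 0 + (0.402)(1.114)² = 0.49888 kg m^2.
Total I = 0.5987 + 1.0963 + 0.49888 = 2.1939 kg m^2.

2.19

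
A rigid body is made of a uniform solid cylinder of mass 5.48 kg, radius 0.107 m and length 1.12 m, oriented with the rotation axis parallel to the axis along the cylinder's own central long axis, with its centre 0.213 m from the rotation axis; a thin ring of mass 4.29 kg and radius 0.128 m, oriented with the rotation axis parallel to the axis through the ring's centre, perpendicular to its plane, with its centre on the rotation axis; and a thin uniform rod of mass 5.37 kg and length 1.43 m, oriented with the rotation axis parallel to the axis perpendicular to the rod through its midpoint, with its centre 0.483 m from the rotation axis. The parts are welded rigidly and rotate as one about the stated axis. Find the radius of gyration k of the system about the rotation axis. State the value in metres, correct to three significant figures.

0.408

Solid cylinder: I_cm = (1/2)MR² = (1/2)(5.48)(0.107)² = 0.03137 kg m²; centre at d = 0.213 m, so I = I_cm + Md² gives I = 0.03137 + (5.48)(0.213)² = 0.27999 kg m².
Thin ring: I_cm = MR² = (4.29)(0.128)² = 0.070287 kg m²; axis through the centre, so I = 0.070287 kg m².
Thin rod: I_cm = (1/12)ML² = (1/12)(5.37)(1.43)² = 0.91509 kg m²; centre at d = 0.483 m, so I = I_cm + Md² gives I = 0.91509 + (5.37)(0.483)² = 2.1679 kg m².
Total I = 2.5181 kg m²; total mass M = 15.14 kg.
k = √(I/M) = √(2.5181/15.14) = 0.40783 m.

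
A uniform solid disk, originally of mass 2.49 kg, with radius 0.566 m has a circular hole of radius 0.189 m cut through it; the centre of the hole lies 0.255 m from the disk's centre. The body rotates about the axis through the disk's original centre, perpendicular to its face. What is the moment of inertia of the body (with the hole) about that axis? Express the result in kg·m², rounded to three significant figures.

0.376

Unpierced body about its centre: I₀ = (1/2)MR² = (1/2)(2.49)(0.566)² = 0.39884 kg·m².
The removed disk has mass m = M·(r/R)² = (2.49)(0.189/0.566)² = 0.27765 kg (same uniform areal density).
Its moment of inertia about the rotation axis (parallel-axis theorem): I_hole = (1/2)mr² + md² = (1/2)(0.27765)(0.189)² + (0.27765)(0.255)² = 0.023013 kg·m².
Treating the hole as negative mass, I = I₀ − I_hole = 0.39884 − 0.023013 = 0.37583 kg·m².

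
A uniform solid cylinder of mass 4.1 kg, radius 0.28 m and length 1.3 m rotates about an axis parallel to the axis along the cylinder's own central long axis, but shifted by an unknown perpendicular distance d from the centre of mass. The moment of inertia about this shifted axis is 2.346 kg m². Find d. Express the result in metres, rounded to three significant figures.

0.730

About the centre-of-mass axis, I_cm = (1/2)MR² = (1/2)(4.1)(0.28)² = 0.16072 kg m².
Parallel axis theorem: I = I_cm + Md², so Md² = 2.346 − 0.16072 = 2.1853 kg m².
d = √(2.1853 / 4.1) = 0.73007 m.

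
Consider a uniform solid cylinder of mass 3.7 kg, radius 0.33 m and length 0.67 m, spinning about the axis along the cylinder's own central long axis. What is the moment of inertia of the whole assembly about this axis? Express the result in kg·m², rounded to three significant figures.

0.201

I_cm = (1/2)MR² = (1/2)(3.7)(0.33)² = 0.20147 kg·m²; axis through the centre, so I = 0.20147 kg·m².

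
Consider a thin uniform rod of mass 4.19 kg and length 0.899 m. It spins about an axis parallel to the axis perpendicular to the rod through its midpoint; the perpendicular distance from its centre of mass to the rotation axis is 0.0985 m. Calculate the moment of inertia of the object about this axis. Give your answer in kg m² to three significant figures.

0.323

I_cm = (1/12)ML² = (1/12)(4.19)(0.899)² = 0.2822 kg m²; centre at d = 0.0985 m, so I = I_cm + Md² gives I = 0.2822 + (4.19)(0.0985)² = 0.32285 kg m².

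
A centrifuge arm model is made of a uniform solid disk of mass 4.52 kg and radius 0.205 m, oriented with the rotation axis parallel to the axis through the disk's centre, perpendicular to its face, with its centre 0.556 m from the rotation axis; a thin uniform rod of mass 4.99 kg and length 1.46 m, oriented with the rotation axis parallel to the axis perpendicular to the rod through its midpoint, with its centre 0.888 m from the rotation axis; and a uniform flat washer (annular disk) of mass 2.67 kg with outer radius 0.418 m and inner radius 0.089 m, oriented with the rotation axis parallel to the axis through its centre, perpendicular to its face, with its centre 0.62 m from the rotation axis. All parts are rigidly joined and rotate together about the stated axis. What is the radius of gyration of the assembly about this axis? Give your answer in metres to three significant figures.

Solid disk: I_cm = (1/2)MR² = (1/2)(4.52)(0.205)² = 0.094976 kg m^2; centre at d = 0.556 m, so the parallel axis theorem gives I = 0.094976 + (4.52)(0.556)² = 1.4923 kg m^2.
Thin rod: I_cm = (1/12)ML² = (1/12)(4.99)(1.46)² = 0.88639 kg m^2; centre at d = 0.888 m, so the parallel axis theorem gives I = 0.88639 + (4.99)(0.888)² = 4.8212 kg m^2.
Annular disk: I_cm = (1/2)M(R²+r²) = (1/2)(2.67)[(0.418)² + (0.089)²] = 0.24383 kg m^2; centre at d = 0.62 m, so the parallel axis theorem gives I = 0.24383 + (2.67)(0.62)² = 1.2702 kg m^2.
Total I = 7.5837 kg m^2; total mass M = 12.18 kg.
k = √(I/M) = √(7.5837/12.18) = 0.78907 m.

0.789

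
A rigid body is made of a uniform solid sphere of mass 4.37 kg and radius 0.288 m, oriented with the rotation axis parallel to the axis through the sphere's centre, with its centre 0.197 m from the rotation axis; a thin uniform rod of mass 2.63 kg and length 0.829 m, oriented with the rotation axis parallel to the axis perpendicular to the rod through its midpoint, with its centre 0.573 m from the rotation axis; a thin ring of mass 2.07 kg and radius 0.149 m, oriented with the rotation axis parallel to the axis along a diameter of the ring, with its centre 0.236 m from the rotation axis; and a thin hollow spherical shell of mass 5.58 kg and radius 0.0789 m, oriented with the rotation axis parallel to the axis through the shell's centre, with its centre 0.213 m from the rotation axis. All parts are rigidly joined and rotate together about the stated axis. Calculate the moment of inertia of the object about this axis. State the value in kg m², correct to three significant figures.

1.74

Solid sphere: I_cm = (2/5)MR² = (2/5)(4.37)(0.288)² = 0.14499 kg m²; centre at d = 0.197 m, so the parallel axis theorem gives I = 0.14499 + (4.37)(0.197)² = 0.31458 kg m².
Thin rod: I_cm = (1/12)ML² = (1/12)(2.63)(0.829)² = 0.15062 kg m²; centre at d = 0.573 m, so the parallel axis theorem gives I = 0.15062 + (2.63)(0.573)² = 1.0141 kg m².
Thin ring: I_cm = (1/2)MR² = (1/2)(2.07)(0.149)² = 0.022978 kg m²; centre at d = 0.236 m, so the parallel axis theorem gives I = 0.022978 + (2.07)(0.236)² = 0.13827 kg m².
Spherical shell: I_cm = (2/3)MR² = (2/3)(5.58)(0.0789)² = 0.023158 kg m²; centre at d = 0.213 m, so the parallel axis theorem gives I = 0.023158 + (5.58)(0.213)² = 0.27632 kg m².
Total I = 0.31458 + 1.0141 + 0.13827 + 0.27632 = 1.7433 kg m².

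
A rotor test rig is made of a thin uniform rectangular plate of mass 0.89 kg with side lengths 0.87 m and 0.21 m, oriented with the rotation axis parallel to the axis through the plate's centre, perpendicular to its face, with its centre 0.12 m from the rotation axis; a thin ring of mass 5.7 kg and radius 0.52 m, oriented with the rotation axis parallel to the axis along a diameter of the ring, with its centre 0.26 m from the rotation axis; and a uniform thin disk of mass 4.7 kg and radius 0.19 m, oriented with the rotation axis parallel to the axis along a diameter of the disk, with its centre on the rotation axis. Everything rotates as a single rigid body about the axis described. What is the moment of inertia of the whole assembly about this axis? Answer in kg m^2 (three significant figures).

Rectangular plate: I_cm = (1/12)M(a²+b²) = (1/12)(0.89)[(0.87)² + (0.21)²] = 0.059407 kg m^2; centre at d = 0.12 m, so the parallel axis theorem gives I = 0.059407 + (0.89)(0.12)² = 0.072223 kg m^2.
Thin ring: I_cm = (1/2)MR² = (1/2)(5.7)(0.52)² = 0.77064 kg m^2; centre at d = 0.26 m, so the parallel axis theorem gives I = 0.77064 + (5.7)(0.26)² = 1.156 kg m^2.
Thin disk: I_cm = (1/4)MR² = (1/4)(4.7)(0.19)² = 0.042418 kg m^2; axis through the centre, so I = 0.042418 kg m^2.
Total I = 0.072223 + 1.156 + 0.042418 = 1.2706 kg m^2.

1.27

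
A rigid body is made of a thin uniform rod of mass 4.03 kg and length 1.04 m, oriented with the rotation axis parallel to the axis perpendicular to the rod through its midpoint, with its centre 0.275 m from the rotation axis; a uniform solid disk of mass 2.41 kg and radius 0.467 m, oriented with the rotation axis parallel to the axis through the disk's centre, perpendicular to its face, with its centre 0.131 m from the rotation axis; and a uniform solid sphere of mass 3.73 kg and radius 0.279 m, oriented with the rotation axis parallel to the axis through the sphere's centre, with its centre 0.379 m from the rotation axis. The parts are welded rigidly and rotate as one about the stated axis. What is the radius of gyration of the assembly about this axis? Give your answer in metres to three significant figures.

Thin rod: I_cm = (1/12)ML² = (1/12)(4.03)(1.04)² = 0.36324 kg m^2; centre at d = 0.275 m, so I = I_cm + Md² gives I = 0.36324 + (4.03)(0.275)² = 0.66801 kg m^2.
Solid disk: I_cm = (1/2)MR² = (1/2)(2.41)(0.467)² = 0.2628 kg m^2; centre at d = 0.131 m, so I = I_cm + Md² gives I = 0.2628 + (2.41)(0.131)² = 0.30416 kg m^2.
Solid sphere: I_cm = (2/5)MR² = (2/5)(3.73)(0.279)² = 0.11614 kg m^2; centre at d = 0.379 m, so I = I_cm + Md² gives I = 0.11614 + (3.73)(0.379)² = 0.65192 kg m^2.
Total I = 1.6241 kg m^2; total mass M = 10.17 kg.
k = √(I/M) = √(1.6241/10.17) = 0.39962 m.

0.400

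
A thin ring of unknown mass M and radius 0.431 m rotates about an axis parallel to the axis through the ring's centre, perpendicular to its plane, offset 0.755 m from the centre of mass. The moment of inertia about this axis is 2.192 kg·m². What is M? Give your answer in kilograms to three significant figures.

2.90

I = I_cm + Md² = MR² + Md² = M·[1·(0.431)² + (0.755)²] = M·0.75579.
So M = 2.192 / 0.75579 = 2.9003 kg.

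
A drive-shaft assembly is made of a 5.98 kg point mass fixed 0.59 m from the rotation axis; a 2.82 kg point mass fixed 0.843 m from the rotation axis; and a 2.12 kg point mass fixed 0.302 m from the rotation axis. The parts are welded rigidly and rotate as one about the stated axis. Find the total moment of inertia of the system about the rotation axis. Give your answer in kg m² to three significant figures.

4.28

Point mass: I_cm = 0; centre at d = 0.59 m, so the parallel axis theorem gives I = 0 + (5.98)(0.59)² = 2.0816 kg m².
Point mass: I_cm = 0; centre at d = 0.843 m, so the parallel axis theorem gives I = 0 + (2.82)(0.843)² = 2.004 kg m².
Point mass: I_cm = 0; centre at d = 0.302 m, so the parallel axis theorem gives I = 0 + (2.12)(0.302)² = 0.19335 kg m².
Total I = 2.0816 + 2.004 + 0.19335 = 4.279 kg m².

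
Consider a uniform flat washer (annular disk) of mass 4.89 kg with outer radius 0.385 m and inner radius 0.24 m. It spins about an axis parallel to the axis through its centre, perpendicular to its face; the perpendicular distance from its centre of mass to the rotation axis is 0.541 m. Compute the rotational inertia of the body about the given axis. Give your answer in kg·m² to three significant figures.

1.93

I_cm = (1/2)M(R²+r²) = (1/2)(4.89)[(0.385)² + (0.24)²] = 0.50324 kg·m²; centre at d = 0.541 m, so I = I_cm + Md² gives I = 0.50324 + (4.89)(0.541)² = 1.9345 kg·m².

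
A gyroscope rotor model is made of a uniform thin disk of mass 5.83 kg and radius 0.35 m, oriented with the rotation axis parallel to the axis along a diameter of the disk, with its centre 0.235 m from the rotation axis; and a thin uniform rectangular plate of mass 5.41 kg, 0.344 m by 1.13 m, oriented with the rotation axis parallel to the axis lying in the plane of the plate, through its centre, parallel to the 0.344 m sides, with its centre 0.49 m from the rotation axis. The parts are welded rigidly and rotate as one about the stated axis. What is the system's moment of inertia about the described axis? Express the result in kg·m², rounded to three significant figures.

Thin disk: I_cm = (1/4)MR² = (1/4)(5.83)(0.35)² = 0.17854 kg·m²; centre at d = 0.235 m, so I = I_cm + Md² gives I = 0.17854 + (5.83)(0.235)² = 0.50051 kg·m².
Rectangular plate: I_cm = (1/12)Mb² = (1/12)(5.41)(1.13)² = 0.57567 kg·m²; centre at d = 0.49 m, so I = I_cm + Md² gives I = 0.57567 + (5.41)(0.49)² = 1.8746 kg·m².
Total I = 0.50051 + 1.8746 = 2.3751 kg·m².

2.38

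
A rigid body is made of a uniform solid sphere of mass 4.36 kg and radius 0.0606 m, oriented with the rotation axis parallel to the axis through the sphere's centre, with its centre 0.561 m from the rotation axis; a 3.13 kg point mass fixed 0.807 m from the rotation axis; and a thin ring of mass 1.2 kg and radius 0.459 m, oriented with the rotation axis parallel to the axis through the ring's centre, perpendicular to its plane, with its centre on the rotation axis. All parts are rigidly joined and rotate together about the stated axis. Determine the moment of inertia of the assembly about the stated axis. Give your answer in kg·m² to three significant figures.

3.67

Solid sphere: I_cm = (2/5)MR² = (2/5)(4.36)(0.0606)² = 0.0064046 kg·m²; centre at d = 0.561 m, so I = I_cm + Md² gives I = 0.0064046 + (4.36)(0.561)² = 1.3786 kg·m².
Point mass: I_cm = 0; centre at d = 0.807 m, so I = I_cm + Md² gives I = 0 + (3.13)(0.807)² = 2.0384 kg·m².
Thin ring: I_cm = MR² = (1.2)(0.459)² = 0.25282 kg·m²; axis through the centre, so I = 0.25282 kg·m².
Total I = 1.3786 + 2.0384 + 0.25282 = 3.6698 kg·m².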